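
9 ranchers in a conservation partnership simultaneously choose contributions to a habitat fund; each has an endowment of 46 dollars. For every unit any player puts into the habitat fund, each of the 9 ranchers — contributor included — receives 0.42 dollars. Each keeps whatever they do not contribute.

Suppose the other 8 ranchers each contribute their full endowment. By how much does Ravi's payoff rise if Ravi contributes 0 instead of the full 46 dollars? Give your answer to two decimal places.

Switching from a contribution of 46 to 0 lets Ravi keep an extra 46 dollars, but lowers the habitat fund by 46, which costs Ravi their own share of that drop: 0.42 × 46 = 19.32.
Net gain = 46 − 19.32 = 26.68. The private return per contributed unit (0.42) is below 1, so free-riding is indeed the best response regardless of what the others do.

26.68 dollars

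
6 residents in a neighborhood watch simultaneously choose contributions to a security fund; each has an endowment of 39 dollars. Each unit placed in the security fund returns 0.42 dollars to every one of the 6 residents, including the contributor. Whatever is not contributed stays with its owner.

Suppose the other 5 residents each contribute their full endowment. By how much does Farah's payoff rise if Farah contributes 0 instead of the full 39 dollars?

22.62 dollars

Switching from a contribution of 39 to 0 lets Farah keep an extra 39 dollars, but lowers the security fund by 39, which costs Farah their own share of that drop: 0.42 × 39 = 16.38.
Net gain = 39 − 16.38 = 22.62. The private return per contributed unit (0.42) is below 1, so free-riding is indeed the best response regardless of what the others do.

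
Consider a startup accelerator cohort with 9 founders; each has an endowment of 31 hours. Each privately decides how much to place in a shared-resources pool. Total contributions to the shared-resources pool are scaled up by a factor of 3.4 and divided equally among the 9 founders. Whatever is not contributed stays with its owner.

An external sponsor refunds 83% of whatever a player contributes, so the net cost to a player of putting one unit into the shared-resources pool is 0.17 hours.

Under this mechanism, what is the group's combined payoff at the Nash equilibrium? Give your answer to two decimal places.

1180.17 hours

With the mechanism, a contributed unit returns (3.4/9) / 0.17 = 2.2222 per unit of net cost to the contributor — now above 1 — so contributing fully is weakly dominant for every player.
So the Nash equilibrium is full contribution by all 9; the group earns 9 × (31 × 0.83 + 3.4 × 31) = 1180.17.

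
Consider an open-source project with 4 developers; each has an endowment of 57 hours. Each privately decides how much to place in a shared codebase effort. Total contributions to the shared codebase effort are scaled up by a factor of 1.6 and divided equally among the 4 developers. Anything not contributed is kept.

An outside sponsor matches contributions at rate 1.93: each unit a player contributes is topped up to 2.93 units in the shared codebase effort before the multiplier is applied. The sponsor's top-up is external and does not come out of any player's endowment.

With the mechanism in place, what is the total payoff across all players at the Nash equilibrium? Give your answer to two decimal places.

Under the mechanism each unit contributed yields 1.6 × 2.93 / 4 = 1.1720 back to its contributor per unit of net cost, which exceeds 1, making full contribution the dominant choice for everyone.
So the Nash equilibrium is full contribution by all 4; the group earns 1.6 × 2.93 × 228 = 1068.86.

1068.86 hours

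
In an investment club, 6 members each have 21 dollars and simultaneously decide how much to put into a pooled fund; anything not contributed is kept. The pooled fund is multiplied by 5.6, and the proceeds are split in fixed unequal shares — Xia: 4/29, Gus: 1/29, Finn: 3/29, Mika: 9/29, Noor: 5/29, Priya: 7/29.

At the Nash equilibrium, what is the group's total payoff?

319.20 dollars

For player j, contributing a unit is worthwhile iff 5.6 × (j's share) ≥ 1, i.e. iff j's share is at least 0.1786.
Mika and Priya clear that bar, contributing 21 each; the remaining 4 contribute 0. Total contributed: 42.
The pooled fund pays out 5.6 × 42 = 235.20 in total (split across the unequal shares, but the aggregate is all that matters for the group sum).
The 4 free-riders keep 21 each, adding 84. Group total = 84 + 235.20 = 319.20.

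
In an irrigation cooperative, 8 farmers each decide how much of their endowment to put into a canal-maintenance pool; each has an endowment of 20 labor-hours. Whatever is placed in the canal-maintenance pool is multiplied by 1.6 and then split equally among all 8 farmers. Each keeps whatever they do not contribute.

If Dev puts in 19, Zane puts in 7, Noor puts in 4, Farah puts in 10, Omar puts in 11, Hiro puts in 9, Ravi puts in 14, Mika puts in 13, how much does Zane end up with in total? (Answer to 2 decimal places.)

30.40 labor-hours

Total contributed: 19 + 7 + 4 + 10 + 11 + 9 + 14 + 13 = 87.
Each receives 1.6 × 87 / 8 = 17.40 from the canal-maintenance pool.
Zane keeps 20 − 7 = 13, so Zane's payoff is 13 + 17.40 = 30.40.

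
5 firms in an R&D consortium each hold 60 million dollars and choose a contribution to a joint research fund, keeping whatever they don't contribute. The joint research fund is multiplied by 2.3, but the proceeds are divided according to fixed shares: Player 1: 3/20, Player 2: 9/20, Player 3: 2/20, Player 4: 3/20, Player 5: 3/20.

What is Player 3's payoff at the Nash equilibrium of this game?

Each unit j contributes comes back to j as 2.3 × (j's share), so j prefers to contribute only if that share exceeds 1/2.3 = 0.4348; otherwise keeping the unit dominates.
The only share above 0.4348 is Player 2's 9/20, contributing 60; the remaining 4 contribute 0. Total contributed: 60.
Player 3 keeps 60 and receives 2.3 × 60 × 2/20 = 13.80 from the joint research fund, for a payoff of 73.80.

73.80 million dollars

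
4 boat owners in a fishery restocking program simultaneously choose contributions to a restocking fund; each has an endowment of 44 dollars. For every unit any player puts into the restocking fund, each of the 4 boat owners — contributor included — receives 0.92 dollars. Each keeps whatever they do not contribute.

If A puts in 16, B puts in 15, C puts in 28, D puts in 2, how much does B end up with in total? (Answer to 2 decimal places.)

Total contributed: 16 + 15 + 28 + 2 = 61.
Each receives 0.92 × 61 = 56.12 from the restocking fund.
B keeps 44 − 15 = 29, so B's payoff is 29 + 56.12 = 85.12.

85.12 dollars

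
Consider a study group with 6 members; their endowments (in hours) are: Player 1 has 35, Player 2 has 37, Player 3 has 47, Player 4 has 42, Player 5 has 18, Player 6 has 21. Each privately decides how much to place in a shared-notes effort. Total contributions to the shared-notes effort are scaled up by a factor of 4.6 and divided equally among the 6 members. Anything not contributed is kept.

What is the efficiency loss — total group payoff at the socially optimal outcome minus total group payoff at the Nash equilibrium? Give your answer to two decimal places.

The private return per contributed unit is 4.6/6 = 0.7667 < 1 for every player regardless of endowment, so the Nash equilibrium is zero contribution and the group total is Σ E_j = 35 + 37 + 47 + 42 + 18 + 21 = 200.
Each contributed unit returns 4.600 to the group, so the social optimum is full contribution by everyone: group total = 4.600 × 200 = 920.00.
Efficiency loss = (4.600 − 1) × 200 = 720.00.

720.00 hours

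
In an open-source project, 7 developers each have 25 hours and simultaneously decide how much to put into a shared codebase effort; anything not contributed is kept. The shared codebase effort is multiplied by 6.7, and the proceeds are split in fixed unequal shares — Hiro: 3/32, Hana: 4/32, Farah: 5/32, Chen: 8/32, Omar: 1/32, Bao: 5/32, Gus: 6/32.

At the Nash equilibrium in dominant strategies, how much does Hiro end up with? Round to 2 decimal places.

87.81 hours

Player j's private return per contributed unit is 6.7 × (j's share). Contributing is weakly dominant for j when that share is at least 1/6.7 = 0.1493, and contributing 0 is dominant otherwise.
Farah, Chen, Bao and Gus are above the threshold, contributing 25 each; the remaining 3 contribute 0. Total contributed: 100.
Hiro keeps 25 and receives 6.7 × 100 × 3/32 = 62.81 from the shared codebase effort, for a payoff of 87.81.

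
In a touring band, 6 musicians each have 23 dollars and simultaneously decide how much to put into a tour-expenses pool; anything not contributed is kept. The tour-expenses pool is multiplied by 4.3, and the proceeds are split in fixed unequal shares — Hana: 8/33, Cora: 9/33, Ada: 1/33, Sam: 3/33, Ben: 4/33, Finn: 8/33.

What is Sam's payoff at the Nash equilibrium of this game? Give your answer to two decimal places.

Player j's private return per contributed unit is 4.3 × (j's share). Contributing is weakly dominant for j when that share is at least 1/4.3 = 0.2326, and contributing 0 is dominant otherwise.
The shares above 0.2326 belong to Hana, Cora and Finn, contributing 23 each; the remaining 3 contribute 0. Total contributed: 69.
Sam keeps 23 and receives 4.3 × 69 × 3/33 = 26.97 from the tour-expenses pool, for a payoff of 49.97.

49.97 dollars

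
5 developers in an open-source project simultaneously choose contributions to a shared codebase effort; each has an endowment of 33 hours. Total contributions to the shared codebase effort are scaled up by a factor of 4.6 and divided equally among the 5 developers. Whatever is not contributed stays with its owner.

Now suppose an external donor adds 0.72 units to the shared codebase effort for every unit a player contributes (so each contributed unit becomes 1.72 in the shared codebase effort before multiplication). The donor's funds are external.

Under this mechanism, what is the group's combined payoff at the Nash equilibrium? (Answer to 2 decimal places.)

Under the mechanism each unit contributed yields 4.6 × 1.72 / 5 = 1.5824 back to its contributor per unit of net cost, which exceeds 1, making full contribution the dominant choice for everyone.
So the Nash equilibrium is full contribution by all 5; the group earns 4.6 × 1.72 × 165 = 1305.48.

1305.48 hours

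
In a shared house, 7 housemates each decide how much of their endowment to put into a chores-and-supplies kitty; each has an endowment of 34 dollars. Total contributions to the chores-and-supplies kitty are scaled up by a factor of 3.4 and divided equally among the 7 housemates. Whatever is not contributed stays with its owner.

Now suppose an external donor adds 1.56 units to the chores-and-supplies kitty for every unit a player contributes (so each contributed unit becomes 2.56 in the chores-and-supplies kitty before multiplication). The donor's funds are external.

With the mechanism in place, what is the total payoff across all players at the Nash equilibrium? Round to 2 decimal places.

2071.55 dollars

Under the mechanism each unit contributed yields 3.4 × 2.56 / 7 = 1.2434 back to its contributor per unit of net cost, which exceeds 1, making full contribution the dominant choice for everyone.
So the Nash equilibrium is full contribution by all 7; the group earns 3.4 × 2.56 × 238 = 2071.55.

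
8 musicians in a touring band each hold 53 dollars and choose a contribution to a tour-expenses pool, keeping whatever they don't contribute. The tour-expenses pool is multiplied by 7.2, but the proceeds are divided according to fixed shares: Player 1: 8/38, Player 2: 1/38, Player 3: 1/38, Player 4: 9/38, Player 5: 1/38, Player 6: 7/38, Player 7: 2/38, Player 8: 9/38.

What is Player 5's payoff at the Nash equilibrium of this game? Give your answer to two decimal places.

93.17 dollars

A player with share s gets back 7.2·s per unit contributed, so full contribution is dominant for anyone with s > 1/7.2 = 0.1389 and zero contribution is dominant for anyone below.
Player 1, Player 4, Player 6 and Player 8 are above the threshold, contributing 53 each; the remaining 4 contribute 0. Total contributed: 212.
Player 5 keeps 53 and receives 7.2 × 212 × 1/38 = 40.17 from the tour-expenses pool, for a payoff of 93.17.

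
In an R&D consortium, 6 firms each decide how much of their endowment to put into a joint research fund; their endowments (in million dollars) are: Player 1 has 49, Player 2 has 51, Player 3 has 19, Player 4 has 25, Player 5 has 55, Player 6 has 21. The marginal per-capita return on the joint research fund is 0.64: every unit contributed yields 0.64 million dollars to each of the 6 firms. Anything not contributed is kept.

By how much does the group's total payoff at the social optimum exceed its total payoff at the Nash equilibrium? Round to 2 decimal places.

624.80 million dollars

The private return per contributed unit is 0.64 < 1 for everyone, so the Nash equilibrium is zero contribution and the group total is Σ E_j = 49 + 51 + 19 + 25 + 55 + 21 = 220.
Each contributed unit returns 3.840 to the group, so the social optimum is full contribution by everyone: group total = 3.840 × 220 = 844.80.
Efficiency loss = (3.840 − 1) × 220 = 624.80.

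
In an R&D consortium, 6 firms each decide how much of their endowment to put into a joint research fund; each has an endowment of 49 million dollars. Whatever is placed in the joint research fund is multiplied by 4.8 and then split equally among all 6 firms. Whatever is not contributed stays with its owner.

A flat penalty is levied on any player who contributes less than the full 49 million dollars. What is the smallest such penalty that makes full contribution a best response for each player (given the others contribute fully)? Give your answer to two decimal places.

9.80 million dollars

Given the others contribute fully, the best deviation is to contribute 0 (any partial contribution still incurs the fine and gives up units whose private return 0.8000 is below 1).
Deviating from 49 to 0 saves 49 million dollars but forfeits the deviator's share of the drop in the joint research fund: 4.8/6 × 49 = 39.20.
So the deviation gain is 49 − 39.20 = 9.80, and the fine must be at least 9.80 million dollars to wipe it out.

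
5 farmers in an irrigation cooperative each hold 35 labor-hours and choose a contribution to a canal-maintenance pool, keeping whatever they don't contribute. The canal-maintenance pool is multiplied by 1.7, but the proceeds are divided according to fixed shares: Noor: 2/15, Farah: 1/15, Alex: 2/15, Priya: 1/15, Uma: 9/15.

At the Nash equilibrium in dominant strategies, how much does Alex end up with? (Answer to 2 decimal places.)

42.93 labor-hours

Each unit j contributes comes back to j as 1.7 × (j's share), so j prefers to contribute only if that share exceeds 1/1.7 = 0.5882; otherwise keeping the unit dominates.
The only share above 0.5882 is Uma's 9/15, contributing 35; the remaining 4 contribute 0. Total contributed: 35.
Alex keeps 35 and receives 1.7 × 35 × 2/15 = 7.93 from the canal-maintenance pool, for a payoff of 42.93.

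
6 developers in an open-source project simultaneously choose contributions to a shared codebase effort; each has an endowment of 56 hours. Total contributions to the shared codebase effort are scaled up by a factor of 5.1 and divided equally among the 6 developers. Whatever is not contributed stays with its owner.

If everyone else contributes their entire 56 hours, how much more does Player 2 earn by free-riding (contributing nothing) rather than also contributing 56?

8.40 hours

Switching from a contribution of 56 to 0 lets Player 2 keep an extra 56 hours, but lowers the shared codebase effort by 56, which costs Player 2 their own share of that drop: 5.1/6 × 56 = 47.60.
Net gain = 56 − 47.60 = 8.40. The private return per contributed unit (0.8500) is below 1, so free-riding is indeed the best response regardless of what the others do.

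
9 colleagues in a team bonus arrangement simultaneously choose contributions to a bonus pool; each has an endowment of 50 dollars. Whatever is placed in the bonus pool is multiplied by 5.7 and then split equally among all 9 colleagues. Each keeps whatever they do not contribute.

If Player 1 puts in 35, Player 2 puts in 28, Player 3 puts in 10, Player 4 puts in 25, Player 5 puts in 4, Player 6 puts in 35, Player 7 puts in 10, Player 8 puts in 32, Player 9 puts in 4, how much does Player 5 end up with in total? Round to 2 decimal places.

Total contributed: 35 + 28 + 10 + 25 + 4 + 35 + 10 + 32 + 4 = 183.
Each receives 5.7 × 183 / 9 = 115.90 from the bonus pool.
Player 5 keeps 50 − 4 = 46, so Player 5's payoff is 46 + 115.90 = 161.90.

161.90 dollars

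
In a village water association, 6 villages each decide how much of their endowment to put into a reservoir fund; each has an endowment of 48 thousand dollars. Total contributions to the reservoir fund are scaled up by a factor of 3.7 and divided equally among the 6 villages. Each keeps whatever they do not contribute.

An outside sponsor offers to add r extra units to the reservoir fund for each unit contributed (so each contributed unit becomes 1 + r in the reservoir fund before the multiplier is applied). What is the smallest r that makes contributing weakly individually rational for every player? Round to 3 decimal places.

0.622

With matching at rate r, one contributed unit becomes (1 + r) in the reservoir fund and returns 3.7 × (1 + r) / 6 to the contributor.
Setting this equal to 1: 1 + r = 6/3.7 = 1.6216.
So the minimum matching rate is r = 1.6216 − 1 = 0.622.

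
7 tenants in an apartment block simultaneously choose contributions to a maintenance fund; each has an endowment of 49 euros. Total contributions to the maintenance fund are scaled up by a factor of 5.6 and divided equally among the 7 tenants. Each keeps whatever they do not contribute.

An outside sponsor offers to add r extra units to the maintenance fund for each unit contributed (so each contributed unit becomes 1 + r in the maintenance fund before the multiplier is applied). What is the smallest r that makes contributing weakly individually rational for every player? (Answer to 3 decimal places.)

0.250

With matching at rate r, one contributed unit becomes (1 + r) in the maintenance fund and returns 5.6 × (1 + r) / 7 to the contributor.
Setting this equal to 1: 1 + r = 7/5.6 = 1.2500.
So the minimum matching rate is r = 1.2500 − 1 = 0.250.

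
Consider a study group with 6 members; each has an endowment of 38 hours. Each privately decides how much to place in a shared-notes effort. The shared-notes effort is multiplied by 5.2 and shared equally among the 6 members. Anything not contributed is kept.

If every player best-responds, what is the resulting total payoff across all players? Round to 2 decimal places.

228.00 hours

Each contributed unit returns 5.2/6 = 0.8667 to its contributor — below 1 — so contributing 0 is dominant for every player. At the Nash equilibrium everyone keeps their 38, and the group total is 6 × 38 = 228.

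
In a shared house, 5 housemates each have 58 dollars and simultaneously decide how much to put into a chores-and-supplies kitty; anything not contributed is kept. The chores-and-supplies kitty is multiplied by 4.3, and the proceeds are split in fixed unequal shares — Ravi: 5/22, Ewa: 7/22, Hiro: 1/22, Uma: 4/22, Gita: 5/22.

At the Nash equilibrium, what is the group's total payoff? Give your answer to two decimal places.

481.40 dollars

Player j's private return per contributed unit is 4.3 × (j's share). Contributing is weakly dominant for j when that share is at least 1/4.3 = 0.2326, and contributing 0 is dominant otherwise.
The only share above 0.2326 is Ewa's 7/22, contributing 58; the remaining 4 contribute 0. Total contributed: 58.
The chores-and-supplies kitty pays out 4.3 × 58 = 249.40 in total (split across the unequal shares, but the aggregate is all that matters for the group sum).
The 4 free-riders keep 58 each, adding 232. Group total = 232 + 249.40 = 481.40.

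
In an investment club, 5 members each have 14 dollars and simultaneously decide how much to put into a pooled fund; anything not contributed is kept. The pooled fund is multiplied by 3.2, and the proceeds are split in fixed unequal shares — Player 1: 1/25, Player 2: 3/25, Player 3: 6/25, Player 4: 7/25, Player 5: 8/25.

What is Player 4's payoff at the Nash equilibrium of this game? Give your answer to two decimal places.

26.54 dollars

For player j, contributing a unit is worthwhile iff 3.2 × (j's share) ≥ 1, i.e. iff j's share is at least 0.3125.
Player 5 alone (share 8/25) is above the threshold, contributing 14; the remaining 4 contribute 0. Total contributed: 14.
Player 4 keeps 14 and receives 3.2 × 14 × 7/25 = 12.54 from the pooled fund, for a payoff of 26.54.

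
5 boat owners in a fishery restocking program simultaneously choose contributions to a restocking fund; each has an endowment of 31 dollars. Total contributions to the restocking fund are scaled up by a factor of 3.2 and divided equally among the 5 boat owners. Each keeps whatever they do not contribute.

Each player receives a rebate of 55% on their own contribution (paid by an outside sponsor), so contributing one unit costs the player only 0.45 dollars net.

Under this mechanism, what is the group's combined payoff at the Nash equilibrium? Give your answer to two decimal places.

With the mechanism, a contributed unit returns (3.2/5) / 0.45 = 1.4222 per unit of net cost to the contributor — now above 1 — so contributing fully is weakly dominant for every player.
So the Nash equilibrium is full contribution by all 5; the group earns 5 × (31 × 0.55 + 3.2 × 31) = 581.25.

581.25 dollars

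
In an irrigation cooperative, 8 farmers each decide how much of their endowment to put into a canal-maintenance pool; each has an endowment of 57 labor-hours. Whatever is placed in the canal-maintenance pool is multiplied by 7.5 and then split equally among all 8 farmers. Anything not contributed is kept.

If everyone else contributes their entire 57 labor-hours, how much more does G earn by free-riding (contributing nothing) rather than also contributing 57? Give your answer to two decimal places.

Switching from a contribution of 57 to 0 lets G keep an extra 57 labor-hours, but lowers the canal-maintenance pool by 57, which costs G their own share of that drop: 7.5/8 × 57 = 53.44.
Net gain = 57 − 53.44 = 3.56. The private return per contributed unit (0.9375) is below 1, so free-riding is indeed the best response regardless of what the others do.

3.56 labor-hours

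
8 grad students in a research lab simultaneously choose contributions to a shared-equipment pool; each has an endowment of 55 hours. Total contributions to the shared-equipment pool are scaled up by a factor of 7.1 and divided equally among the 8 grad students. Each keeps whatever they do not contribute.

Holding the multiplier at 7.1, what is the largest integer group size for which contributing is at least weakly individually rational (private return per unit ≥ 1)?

Private return per unit is 7.1/(group size), which is ≥ 1 whenever the group size is ≤ 7.1.
The largest such integer is 7.

7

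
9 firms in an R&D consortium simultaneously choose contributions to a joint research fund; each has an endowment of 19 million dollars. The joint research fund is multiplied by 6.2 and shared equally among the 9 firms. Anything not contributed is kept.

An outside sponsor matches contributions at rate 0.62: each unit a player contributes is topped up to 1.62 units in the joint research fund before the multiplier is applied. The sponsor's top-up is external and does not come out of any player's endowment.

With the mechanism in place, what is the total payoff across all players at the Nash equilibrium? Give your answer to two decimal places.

1717.52 million dollars

The effective private return per unit is now 6.2 × 1.62 / 9 = 1.1160 > 1, so every player's dominant strategy flips to full contribution.
So the Nash equilibrium is full contribution by all 9; the group earns 6.2 × 1.62 × 171 = 1717.52.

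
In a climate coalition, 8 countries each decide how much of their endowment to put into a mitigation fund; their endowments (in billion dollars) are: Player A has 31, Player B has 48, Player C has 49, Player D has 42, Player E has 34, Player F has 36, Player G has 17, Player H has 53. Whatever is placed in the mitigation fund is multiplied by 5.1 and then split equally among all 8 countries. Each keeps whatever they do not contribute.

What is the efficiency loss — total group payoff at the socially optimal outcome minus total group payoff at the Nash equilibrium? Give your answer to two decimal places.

1271.00 billion dollars

The private return per contributed unit is 5.1/8 = 0.6375 < 1 for every player regardless of endowment, so the Nash equilibrium is zero contribution and the group total is Σ E_j = 31 + 48 + 49 + 42 + 34 + 36 + 17 + 53 = 310.
Each contributed unit returns 5.100 to the group, so the social optimum is full contribution by everyone: group total = 5.100 × 310 = 1581.00.
Efficiency loss = (5.100 − 1) × 310 = 1271.00.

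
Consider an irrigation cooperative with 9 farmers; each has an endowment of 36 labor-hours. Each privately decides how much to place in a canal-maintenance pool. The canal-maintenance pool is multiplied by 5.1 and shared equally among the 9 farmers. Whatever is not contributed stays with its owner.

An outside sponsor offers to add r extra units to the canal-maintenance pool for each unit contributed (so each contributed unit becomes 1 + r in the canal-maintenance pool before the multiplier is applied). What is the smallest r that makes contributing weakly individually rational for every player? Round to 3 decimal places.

0.765

With matching at rate r, one contributed unit becomes (1 + r) in the canal-maintenance pool and returns 5.1 × (1 + r) / 9 to the contributor.
Setting this equal to 1: 1 + r = 9/5.1 = 1.7647.
So the minimum matching rate is r = 1.7647 − 1 = 0.765.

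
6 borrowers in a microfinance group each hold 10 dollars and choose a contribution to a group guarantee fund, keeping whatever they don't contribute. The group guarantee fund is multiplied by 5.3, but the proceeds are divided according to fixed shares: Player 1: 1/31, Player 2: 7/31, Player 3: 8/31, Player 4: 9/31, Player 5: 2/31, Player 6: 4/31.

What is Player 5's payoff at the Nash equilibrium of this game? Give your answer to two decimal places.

20.26 dollars

Each unit j contributes comes back to j as 5.3 × (j's share), so j prefers to contribute only if that share exceeds 1/5.3 = 0.1887; otherwise keeping the unit dominates.
The shares above 0.1887 belong to Player 2, Player 3 and Player 4, contributing 10 each; the remaining 3 contribute 0. Total contributed: 30.
Player 5 keeps 10 and receives 5.3 × 30 × 2/31 = 10.26 from the group guarantee fund, for a payoff of 20.26.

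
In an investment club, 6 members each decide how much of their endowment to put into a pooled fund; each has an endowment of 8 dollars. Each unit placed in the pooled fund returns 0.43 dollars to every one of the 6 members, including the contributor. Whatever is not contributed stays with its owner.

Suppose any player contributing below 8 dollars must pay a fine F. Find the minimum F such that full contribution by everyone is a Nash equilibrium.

4.56 dollars

Given the others contribute fully, the best deviation is to contribute 0 (any partial contribution still incurs the fine and gives up units whose private return 0.43 is below 1).
Deviating from 8 to 0 saves 8 dollars but forfeits the deviator's share of the drop in the pooled fund: 0.43 × 8 = 3.44.
So the deviation gain is 8 − 3.44 = 4.56, and the fine must be at least 4.56 dollars to wipe it out.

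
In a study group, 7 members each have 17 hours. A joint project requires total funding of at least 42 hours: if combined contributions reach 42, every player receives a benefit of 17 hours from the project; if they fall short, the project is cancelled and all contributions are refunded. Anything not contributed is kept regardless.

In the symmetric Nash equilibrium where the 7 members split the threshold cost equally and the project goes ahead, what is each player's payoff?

Equal share of the threshold: 42/7 = 6.
At this profile no one gains by cutting their contribution: any cut drops the total below 42, the project is cancelled, contributions are refunded, and the deviator ends with 17, which is less than 17 − 6 + 17 = 28. Contributing more than 6 just wastes the excess. So contributing exactly 6 is a best response.
Each player's payoff: 17 − 6 + 17 = 28.

28 hours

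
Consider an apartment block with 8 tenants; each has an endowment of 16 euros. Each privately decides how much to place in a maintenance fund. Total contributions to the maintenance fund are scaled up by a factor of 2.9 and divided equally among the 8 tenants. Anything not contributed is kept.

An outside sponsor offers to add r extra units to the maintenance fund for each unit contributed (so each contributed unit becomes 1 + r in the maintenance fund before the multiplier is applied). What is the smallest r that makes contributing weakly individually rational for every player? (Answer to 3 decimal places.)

1.759

With matching at rate r, one contributed unit becomes (1 + r) in the maintenance fund and returns 2.9 × (1 + r) / 8 to the contributor.
Setting this equal to 1: 1 + r = 8/2.9 = 2.7586.
So the minimum matching rate is r = 2.7586 − 1 = 1.759.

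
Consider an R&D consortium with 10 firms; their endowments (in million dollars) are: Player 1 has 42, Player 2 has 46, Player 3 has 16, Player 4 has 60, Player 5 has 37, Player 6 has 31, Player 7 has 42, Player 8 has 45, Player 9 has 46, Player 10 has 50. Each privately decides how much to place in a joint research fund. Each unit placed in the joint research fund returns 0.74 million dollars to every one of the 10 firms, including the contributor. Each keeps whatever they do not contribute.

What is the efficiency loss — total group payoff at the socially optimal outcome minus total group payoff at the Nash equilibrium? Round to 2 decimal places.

The private return per contributed unit is 0.74 < 1 for everyone, so the Nash equilibrium is zero contribution and the group total is Σ E_j = 42 + 46 + 16 + 60 + 37 + 31 + 42 + 45 + 46 + 50 = 415.
Each contributed unit returns 7.400 to the group, so the social optimum is full contribution by everyone: group total = 7.400 × 415 = 3071.00.
Efficiency loss = (7.400 − 1) × 415 = 2656.00.

2656.00 million dollars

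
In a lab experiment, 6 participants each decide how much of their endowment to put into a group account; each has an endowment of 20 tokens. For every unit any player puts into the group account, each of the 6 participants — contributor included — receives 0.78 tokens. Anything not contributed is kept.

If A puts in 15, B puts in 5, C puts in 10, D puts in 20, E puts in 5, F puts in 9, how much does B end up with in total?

64.92 tokens

Total contributed: 15 + 5 + 10 + 20 + 5 + 9 = 64.
Each receives 0.78 × 64 = 49.92 from the group account.
B keeps 20 − 5 = 15, so B's payoff is 15 + 49.92 = 64.92.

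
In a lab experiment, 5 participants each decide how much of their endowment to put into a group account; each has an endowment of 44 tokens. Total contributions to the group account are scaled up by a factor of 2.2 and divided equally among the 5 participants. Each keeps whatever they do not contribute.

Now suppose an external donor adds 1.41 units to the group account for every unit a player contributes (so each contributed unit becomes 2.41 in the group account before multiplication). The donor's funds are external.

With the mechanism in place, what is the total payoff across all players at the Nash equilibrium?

1166.44 tokens

With the mechanism, a contributed unit returns 2.2 × 2.41 / 5 = 1.0604 per unit of net cost to the contributor — now above 1 — so contributing fully is weakly dominant for every player.
At the Nash equilibrium everyone contributes 44. Group total payoff = 2.2 × 2.41 × 220 = 1166.44.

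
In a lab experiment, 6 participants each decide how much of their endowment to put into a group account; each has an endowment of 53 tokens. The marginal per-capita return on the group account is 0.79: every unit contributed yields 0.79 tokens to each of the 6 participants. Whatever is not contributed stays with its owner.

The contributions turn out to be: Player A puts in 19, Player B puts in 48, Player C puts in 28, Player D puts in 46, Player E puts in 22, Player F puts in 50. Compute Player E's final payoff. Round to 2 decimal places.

199.27 tokens

Total contributed: 19 + 48 + 28 + 46 + 22 + 50 = 213.
Each receives 0.79 × 213 = 168.27 from the group account.
Player E keeps 53 − 22 = 31, so Player E's payoff is 31 + 168.27 = 199.27.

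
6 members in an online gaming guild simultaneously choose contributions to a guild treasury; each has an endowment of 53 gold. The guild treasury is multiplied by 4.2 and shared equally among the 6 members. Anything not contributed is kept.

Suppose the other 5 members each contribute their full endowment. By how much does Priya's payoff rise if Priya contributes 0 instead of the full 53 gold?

Switching from a contribution of 53 to 0 lets Priya keep an extra 53 gold, but lowers the guild treasury by 53, which costs Priya their own share of that drop: 4.2/6 × 53 = 37.10.
Net gain = 53 − 37.10 = 15.90. The private return per contributed unit (0.7000) is below 1, so free-riding is indeed the best response regardless of what the others do.

15.90 gold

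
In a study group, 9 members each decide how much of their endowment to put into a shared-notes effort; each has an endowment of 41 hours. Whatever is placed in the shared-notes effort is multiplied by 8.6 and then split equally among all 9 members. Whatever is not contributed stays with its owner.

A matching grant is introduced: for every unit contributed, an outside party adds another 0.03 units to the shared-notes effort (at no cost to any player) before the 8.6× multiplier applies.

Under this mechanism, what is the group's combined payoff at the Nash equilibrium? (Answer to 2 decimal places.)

Even with the mechanism, each unit contributed returns only 8.6 × 1.03 / 9 = 0.9842 per unit of net cost, so contributing nothing is still dominant.
Everyone keeps their endowment and the group total is 9 × 41 = 369.

369.00 hours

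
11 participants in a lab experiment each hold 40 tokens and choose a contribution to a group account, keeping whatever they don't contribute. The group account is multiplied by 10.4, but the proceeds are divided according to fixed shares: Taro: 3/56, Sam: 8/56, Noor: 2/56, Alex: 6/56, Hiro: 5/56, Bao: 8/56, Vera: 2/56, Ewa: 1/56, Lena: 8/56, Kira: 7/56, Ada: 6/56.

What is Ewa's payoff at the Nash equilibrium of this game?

A player with share s gets back 10.4·s per unit contributed, so full contribution is dominant for anyone with s > 1/10.4 = 0.0962 and zero contribution is dominant for anyone below.
Sam, Alex, Bao, Lena, Kira and Ada clear that bar, contributing 40 each; the remaining 5 contribute 0. Total contributed: 240.
Ewa keeps 40 and receives 10.4 × 240 × 1/56 = 44.57 from the group account, for a payoff of 84.57.

84.57 tokens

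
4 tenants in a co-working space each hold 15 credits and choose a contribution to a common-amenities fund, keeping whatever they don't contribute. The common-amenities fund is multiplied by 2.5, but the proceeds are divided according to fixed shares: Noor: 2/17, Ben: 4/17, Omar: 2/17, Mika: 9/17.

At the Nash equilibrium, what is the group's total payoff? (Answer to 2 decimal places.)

82.50 credits

A player with share s gets back 2.5·s per unit contributed, so full contribution is dominant for anyone with s > 1/2.5 = 0.4000 and zero contribution is dominant for anyone below.
The only share above 0.4000 is Mika's 9/17, contributing 15; the remaining 3 contribute 0. Total contributed: 15.
The common-amenities fund pays out 2.5 × 15 = 37.50 in total (split across the unequal shares, but the aggregate is all that matters for the group sum).
The 3 free-riders keep 15 each, adding 45. Group total = 45 + 37.50 = 82.50.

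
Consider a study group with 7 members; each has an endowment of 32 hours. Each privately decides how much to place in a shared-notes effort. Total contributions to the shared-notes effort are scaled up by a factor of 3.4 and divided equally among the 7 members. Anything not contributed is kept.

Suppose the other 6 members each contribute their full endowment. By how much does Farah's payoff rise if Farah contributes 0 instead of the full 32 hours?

16.46 hours

Switching from a contribution of 32 to 0 lets Farah keep an extra 32 hours, but lowers the shared-notes effort by 32, which costs Farah their own share of that drop: 3.4/7 × 32 = 15.54.
Net gain = 32 − 15.54 = 16.46. The private return per contributed unit (0.4857) is below 1, so free-riding is indeed the best response regardless of what the others do.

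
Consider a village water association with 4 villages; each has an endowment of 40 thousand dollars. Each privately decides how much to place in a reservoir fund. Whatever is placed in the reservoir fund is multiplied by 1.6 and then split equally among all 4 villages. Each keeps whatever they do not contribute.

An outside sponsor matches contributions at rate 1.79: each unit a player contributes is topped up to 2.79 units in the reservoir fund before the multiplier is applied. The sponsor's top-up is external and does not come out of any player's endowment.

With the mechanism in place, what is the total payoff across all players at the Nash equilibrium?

714.24 thousand dollars

With the mechanism, a contributed unit returns 1.6 × 2.79 / 4 = 1.1160 per unit of net cost to the contributor — now above 1 — so contributing fully is weakly dominant for every player.
At the Nash equilibrium everyone contributes 40. Group total payoff = 1.6 × 2.79 × 160 = 714.24.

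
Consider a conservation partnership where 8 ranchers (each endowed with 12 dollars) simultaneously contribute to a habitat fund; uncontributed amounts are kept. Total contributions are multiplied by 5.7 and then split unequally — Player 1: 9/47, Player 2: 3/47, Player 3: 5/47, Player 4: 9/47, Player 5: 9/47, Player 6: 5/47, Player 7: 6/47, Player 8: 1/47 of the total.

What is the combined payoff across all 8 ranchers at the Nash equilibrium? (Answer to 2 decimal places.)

265.20 dollars

A player with share s gets back 5.7·s per unit contributed, so full contribution is dominant for anyone with s > 1/5.7 = 0.1754 and zero contribution is dominant for anyone below.
Player 1, Player 4 and Player 5 are above the threshold, contributing 12 each; the remaining 5 contribute 0. Total contributed: 36.
The habitat fund pays out 5.7 × 36 = 205.20 in total (split across the unequal shares, but the aggregate is all that matters for the group sum).
The 5 free-riders keep 12 each, adding 60. Group total = 60 + 205.20 = 265.20.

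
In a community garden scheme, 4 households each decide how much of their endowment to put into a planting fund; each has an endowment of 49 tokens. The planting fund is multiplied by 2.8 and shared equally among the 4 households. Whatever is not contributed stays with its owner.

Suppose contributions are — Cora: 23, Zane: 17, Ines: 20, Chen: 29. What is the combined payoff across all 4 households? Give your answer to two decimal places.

Total contributed: 23 + 17 + 20 + 29 = 89; total kept: 4 × 49 − 89 = 107.
The planting fund pays out 2.8 × 89 = 249.20 in aggregate.
Group total = 107 + 249.20 = 356.20.

356.20 tokens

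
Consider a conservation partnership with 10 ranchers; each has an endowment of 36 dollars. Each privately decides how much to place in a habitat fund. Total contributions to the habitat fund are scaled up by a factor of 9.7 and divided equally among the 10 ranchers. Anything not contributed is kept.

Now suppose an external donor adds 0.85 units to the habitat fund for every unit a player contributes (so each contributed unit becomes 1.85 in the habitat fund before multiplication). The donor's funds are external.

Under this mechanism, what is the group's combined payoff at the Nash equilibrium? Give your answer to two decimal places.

6460.20 dollars

Under the mechanism each unit contributed yields 9.7 × 1.85 / 10 = 1.7945 back to its contributor per unit of net cost, which exceeds 1, making full contribution the dominant choice for everyone.
At the Nash equilibrium everyone contributes 36. Group total payoff = 9.7 × 1.85 × 360 = 6460.20.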